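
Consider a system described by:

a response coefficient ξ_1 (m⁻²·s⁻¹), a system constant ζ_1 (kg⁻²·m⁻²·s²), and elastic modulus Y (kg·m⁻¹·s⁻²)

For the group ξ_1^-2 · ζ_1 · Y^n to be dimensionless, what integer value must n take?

2

Balance the M exponent: (1)·n from Y, plus −2·(0) + (-2) = -2 from the rest, must sum to zero.
n − 2 = 0, so n = 2.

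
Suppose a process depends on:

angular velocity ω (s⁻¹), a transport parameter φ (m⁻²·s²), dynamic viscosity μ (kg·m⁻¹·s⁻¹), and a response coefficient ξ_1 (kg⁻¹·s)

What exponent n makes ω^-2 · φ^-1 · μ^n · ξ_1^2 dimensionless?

2

Balance the M exponent: (1)·n from μ, plus −2·(0) − (0) + 2·(-1) = -2 from the rest, must sum to zero.
n − 2 = 0, so n = 2.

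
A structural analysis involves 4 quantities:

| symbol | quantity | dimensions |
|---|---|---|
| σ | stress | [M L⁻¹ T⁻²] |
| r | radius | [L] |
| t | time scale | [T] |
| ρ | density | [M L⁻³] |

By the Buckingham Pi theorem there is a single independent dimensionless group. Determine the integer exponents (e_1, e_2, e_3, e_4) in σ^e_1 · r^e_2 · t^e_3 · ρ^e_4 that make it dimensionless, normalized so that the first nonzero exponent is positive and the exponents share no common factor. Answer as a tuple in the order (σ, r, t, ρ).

M: e_1·(1) + e_2·(0) + e_3·(0) + e_4·(1) = 0
L: e_1·(-1) + e_2·(1) + e_3·(0) + e_4·(-3) = 0
T: e_1·(-2) + e_2·(0) + e_3·(1) + e_4·(0) = 0
Solving this homogeneous linear system for the smallest-integer solution (first nonzero entry positive) gives (1, -2, 2, -1).

(1, -2, 2, -1)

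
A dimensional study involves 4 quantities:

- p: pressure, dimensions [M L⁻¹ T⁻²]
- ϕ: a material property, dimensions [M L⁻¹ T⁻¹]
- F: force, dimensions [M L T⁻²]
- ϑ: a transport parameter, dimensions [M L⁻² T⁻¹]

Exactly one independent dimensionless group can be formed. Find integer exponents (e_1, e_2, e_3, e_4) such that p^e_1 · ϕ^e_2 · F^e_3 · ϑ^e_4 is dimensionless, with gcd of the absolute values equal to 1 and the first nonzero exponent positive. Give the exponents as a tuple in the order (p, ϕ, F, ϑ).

(1, 2, -1, -2)

M: e_1·(1) + e_2·(1) + e_3·(1) + e_4·(1) = 0
L: e_1·(-1) + e_2·(-1) + e_3·(1) + e_4·(-2) = 0
T: e_1·(-2) + e_2·(-1) + e_3·(-2) + e_4·(-1) = 0
Solving this homogeneous linear system for the smallest-integer solution (first nonzero entry positive) gives (1, 2, -1, -2).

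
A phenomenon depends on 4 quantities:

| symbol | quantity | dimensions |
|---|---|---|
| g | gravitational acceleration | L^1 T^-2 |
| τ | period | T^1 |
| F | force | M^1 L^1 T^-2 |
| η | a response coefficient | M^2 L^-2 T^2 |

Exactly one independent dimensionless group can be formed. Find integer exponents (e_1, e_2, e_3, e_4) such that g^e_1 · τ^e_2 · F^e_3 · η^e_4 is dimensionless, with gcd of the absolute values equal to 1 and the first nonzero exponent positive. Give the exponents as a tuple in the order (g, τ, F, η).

M: e_1·(0) + e_2·(0) + e_3·(1) + e_4·(2) = 0
L: e_1·(1) + e_2·(0) + e_3·(1) + e_4·(-2) = 0
T: e_1·(-2) + e_2·(1) + e_3·(-2) + e_4·(2) = 0
Solving this homogeneous linear system for the smallest-integer solution (first nonzero entry positive) gives (4, 2, -2, 1).

(4, 2, -2, 1)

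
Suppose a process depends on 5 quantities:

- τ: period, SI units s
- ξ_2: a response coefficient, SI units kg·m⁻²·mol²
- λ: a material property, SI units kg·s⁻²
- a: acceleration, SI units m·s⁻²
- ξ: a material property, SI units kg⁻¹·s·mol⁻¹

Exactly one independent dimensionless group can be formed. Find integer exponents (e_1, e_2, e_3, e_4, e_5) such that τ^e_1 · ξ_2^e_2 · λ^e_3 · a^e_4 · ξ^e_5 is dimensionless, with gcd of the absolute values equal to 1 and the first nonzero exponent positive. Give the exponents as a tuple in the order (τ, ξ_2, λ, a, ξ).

(4, 1, 1, 2, 2)

M: e_1·(0) + e_2·(1) + e_3·(1) + e_4·(0) + e_5·(-1) = 0
L: e_1·(0) + e_2·(-2) + e_3·(0) + e_4·(1) + e_5·(0) = 0
T: e_1·(1) + e_2·(0) + e_3·(-2) + e_4·(-2) + e_5·(1) = 0
N: e_1·(0) + e_2·(2) + e_3·(0) + e_4·(0) + e_5·(-1) = 0
Solving this homogeneous linear system for the smallest-integer solution (first nonzero entry positive) gives (4, 1, 1, 2, 2).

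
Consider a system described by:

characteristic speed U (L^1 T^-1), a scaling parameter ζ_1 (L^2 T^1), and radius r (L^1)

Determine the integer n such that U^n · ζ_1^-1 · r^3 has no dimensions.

Balance the L exponent: (1)·n from U, plus −(2) + 3·(1) = 1 from the rest, must sum to zero.
n + 1 = 0, so n = -1.

-1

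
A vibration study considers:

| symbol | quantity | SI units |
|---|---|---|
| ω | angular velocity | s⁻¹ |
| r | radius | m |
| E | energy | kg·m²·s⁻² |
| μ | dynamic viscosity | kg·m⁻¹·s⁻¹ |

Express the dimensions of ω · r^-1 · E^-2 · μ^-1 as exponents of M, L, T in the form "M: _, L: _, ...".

M: -3, L: -4, T: 4

Collect each base-dimension exponent across the product:
  M: (0) − (0) − 2·(1) − (1) = -3
  L: (0) − (1) − 2·(2) − (-1) = -4
  T: (-1) − (0) − 2·(-2) − (-1) = 4
So the dimensions are [M⁻³ L⁻⁴ T⁴].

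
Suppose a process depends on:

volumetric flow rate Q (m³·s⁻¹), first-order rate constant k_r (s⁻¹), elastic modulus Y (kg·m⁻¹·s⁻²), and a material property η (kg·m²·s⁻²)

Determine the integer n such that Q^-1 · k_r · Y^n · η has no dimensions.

-1

Balance the M exponent: (1)·n from Y, plus −(0) + (0) + (1) = 1 from the rest, must sum to zero.
n + 1 = 0, so n = -1.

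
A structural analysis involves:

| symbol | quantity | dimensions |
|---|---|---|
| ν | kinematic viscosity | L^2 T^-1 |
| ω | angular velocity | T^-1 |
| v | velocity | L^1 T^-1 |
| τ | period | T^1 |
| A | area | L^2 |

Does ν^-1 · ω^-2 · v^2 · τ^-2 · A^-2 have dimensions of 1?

no

Sum the exponent of each base dimension across the product:
  L: −[ν]_L − 2·[ω]_L + 2·[v]_L − 2·[τ]_L − 2·[A]_L = −(2) − 2·(0) + 2·(1) − 2·(0) − 2·(2) = -4
  T: −[ν]_T − 2·[ω]_T + 2·[v]_T − 2·[τ]_T − 2·[A]_T = −(-1) − 2·(-1) + 2·(-1) − 2·(1) − 2·(0) = -1
Net dimensions [L⁻⁴ T⁻¹] ≠ [1] — not dimensionless.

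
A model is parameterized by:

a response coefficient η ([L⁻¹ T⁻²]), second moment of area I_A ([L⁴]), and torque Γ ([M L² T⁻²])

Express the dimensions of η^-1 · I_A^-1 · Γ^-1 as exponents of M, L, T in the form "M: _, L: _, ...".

Collect each base-dimension exponent across the product:
  M: −(0) − (0) − (1) = -1
  L: −(-1) − (4) − (2) = -5
  T: −(-2) − (0) − (-2) = 4
So the dimensions are [M⁻¹ L⁻⁵ T⁴].

M: -1, L: -5, T: 4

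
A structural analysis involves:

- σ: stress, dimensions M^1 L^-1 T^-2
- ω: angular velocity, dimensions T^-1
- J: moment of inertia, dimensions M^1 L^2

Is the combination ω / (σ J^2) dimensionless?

no

Sum the exponent of each base dimension across the product:
  M: −[σ]_M + [ω]_M − 2·[J]_M = −(1) + (0) − 2·(1) = -3
  L: −[σ]_L + [ω]_L − 2·[J]_L = −(-1) + (0) − 2·(2) = -3
  T: −[σ]_T + [ω]_T − 2·[J]_T = −(-2) + (-1) − 2·(0) = 1
Net dimensions [M⁻³ L⁻³ T] ≠ [1] — not dimensionless.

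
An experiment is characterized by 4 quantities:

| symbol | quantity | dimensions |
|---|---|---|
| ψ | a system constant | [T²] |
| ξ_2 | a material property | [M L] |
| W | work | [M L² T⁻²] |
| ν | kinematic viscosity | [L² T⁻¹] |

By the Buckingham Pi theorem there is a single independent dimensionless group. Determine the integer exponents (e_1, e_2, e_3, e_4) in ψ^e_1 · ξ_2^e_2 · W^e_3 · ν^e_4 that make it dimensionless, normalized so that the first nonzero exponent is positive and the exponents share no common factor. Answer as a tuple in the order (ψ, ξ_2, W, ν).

(3, -4, 4, -2)

M: e_1·(0) + e_2·(1) + e_3·(1) + e_4·(0) = 0
L: e_1·(0) + e_2·(1) + e_3·(2) + e_4·(2) = 0
T: e_1·(2) + e_2·(0) + e_3·(-2) + e_4·(-1) = 0
Solving this homogeneous linear system for the smallest-integer solution (first nonzero entry positive) gives (3, -4, 4, -2).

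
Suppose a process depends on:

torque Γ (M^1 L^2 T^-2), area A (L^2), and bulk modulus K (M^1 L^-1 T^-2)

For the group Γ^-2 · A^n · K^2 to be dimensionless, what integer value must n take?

3

Balance the L exponent: (2)·n from A, plus −2·(2) + 2·(-1) = -6 from the rest, must sum to zero.
2n − 6 = 0, so n = 3.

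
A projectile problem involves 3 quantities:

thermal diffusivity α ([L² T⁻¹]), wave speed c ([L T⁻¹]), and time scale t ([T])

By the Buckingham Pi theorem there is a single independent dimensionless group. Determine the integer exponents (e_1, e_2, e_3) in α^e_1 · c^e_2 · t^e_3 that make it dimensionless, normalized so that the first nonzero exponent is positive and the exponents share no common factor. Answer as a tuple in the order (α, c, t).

(1, -2, -1)

L: e_1·(2) + e_2·(1) + e_3·(0) = 0
T: e_1·(-1) + e_2·(-1) + e_3·(1) = 0
Solving this homogeneous linear system for the smallest-integer solution (first nonzero entry positive) gives (1, -2, -1).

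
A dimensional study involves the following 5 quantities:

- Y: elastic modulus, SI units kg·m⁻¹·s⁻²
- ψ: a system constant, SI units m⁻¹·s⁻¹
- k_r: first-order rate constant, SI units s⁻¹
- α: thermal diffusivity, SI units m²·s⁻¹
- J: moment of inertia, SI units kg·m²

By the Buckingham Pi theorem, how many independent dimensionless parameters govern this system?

There are 5 variables and 3 base dimensions (M, L, T).
The dimension matrix has rank 3.
Independent dimensionless groups: 5 − 3 = 2.

2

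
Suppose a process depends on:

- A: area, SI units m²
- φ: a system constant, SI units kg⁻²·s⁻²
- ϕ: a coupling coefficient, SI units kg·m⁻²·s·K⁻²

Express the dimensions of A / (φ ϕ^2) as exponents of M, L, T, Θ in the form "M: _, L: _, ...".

Collect each base-dimension exponent across the product:
  M: (0) − (-2) − 2·(1) = 0
  L: (2) − (0) − 2·(-2) = 6
  T: (0) − (-2) − 2·(1) = 0
  Θ: (0) − (0) − 2·(-2) = 4
So the dimensions are [L⁶ Θ⁴].

M: 0, L: 6, T: 0, Θ: 4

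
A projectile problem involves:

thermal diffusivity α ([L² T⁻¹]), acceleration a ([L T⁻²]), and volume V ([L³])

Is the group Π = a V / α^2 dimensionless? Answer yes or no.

yes

Sum the exponent of each base dimension across the product:
  L: −2·[α]_L + [a]_L + [V]_L = −2·(2) + (1) + (3) = 0
  T: −2·[α]_T + [a]_T + [V]_T = −2·(-1) + (-2) + (0) = 0
All base exponents vanish — dimensionless.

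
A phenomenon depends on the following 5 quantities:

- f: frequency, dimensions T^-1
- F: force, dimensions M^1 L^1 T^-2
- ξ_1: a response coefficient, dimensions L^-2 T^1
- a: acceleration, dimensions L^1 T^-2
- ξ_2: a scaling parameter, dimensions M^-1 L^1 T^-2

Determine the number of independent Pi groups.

2

There are 5 variables and 3 base dimensions (M, L, T).
The dimension matrix has rank 3.
Independent dimensionless groups: 5 − 3 = 2.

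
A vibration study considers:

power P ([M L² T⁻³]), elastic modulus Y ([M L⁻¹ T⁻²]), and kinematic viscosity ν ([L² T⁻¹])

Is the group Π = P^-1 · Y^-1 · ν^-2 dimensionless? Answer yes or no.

Sum the exponent of each base dimension across the product:
  M: −[P]_M − [Y]_M − 2·[ν]_M = −(1) − (1) − 2·(0) = -2
  L: −[P]_L − [Y]_L − 2·[ν]_L = −(2) − (-1) − 2·(2) = -5
  T: −[P]_T − [Y]_T − 2·[ν]_T = −(-3) − (-2) − 2·(-1) = 7
Net dimensions [M⁻² L⁻⁵ T⁷] ≠ [1] — not dimensionless.

no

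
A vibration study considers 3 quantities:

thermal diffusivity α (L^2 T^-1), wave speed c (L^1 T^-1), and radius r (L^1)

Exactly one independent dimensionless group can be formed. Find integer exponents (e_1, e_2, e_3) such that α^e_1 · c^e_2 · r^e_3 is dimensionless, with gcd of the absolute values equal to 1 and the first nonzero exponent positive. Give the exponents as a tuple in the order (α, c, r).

L: e_1·(2) + e_2·(1) + e_3·(1) = 0
T: e_1·(-1) + e_2·(-1) + e_3·(0) = 0
Solving this homogeneous linear system for the smallest-integer solution (first nonzero entry positive) gives (1, -1, -1).

(1, -1, -1)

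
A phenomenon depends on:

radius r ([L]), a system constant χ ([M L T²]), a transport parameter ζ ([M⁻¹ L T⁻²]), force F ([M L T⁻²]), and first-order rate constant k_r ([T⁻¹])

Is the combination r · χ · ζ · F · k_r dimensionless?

no

Sum the exponent of each base dimension across the product:
  M: [r]_M + [χ]_M + [ζ]_M + [F]_M + [k_r]_M = (0) + (1) + (-1) + (1) + (0) = 1
  L: [r]_L + [χ]_L + [ζ]_L + [F]_L + [k_r]_L = (1) + (1) + (1) + (1) + (0) = 4
  T: [r]_T + [χ]_T + [ζ]_T + [F]_T + [k_r]_T = (0) + (2) + (-2) + (-2) + (-1) = -3
Net dimensions [M L⁴ T⁻³] ≠ [1] — not dimensionless.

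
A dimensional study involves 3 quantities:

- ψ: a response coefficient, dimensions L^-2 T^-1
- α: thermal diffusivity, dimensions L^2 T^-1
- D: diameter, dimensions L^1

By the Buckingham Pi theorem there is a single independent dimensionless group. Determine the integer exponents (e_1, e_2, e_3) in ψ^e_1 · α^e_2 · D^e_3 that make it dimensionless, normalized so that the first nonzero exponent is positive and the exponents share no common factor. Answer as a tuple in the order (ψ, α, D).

(1, -1, 4)

L: e_1·(-2) + e_2·(2) + e_3·(1) = 0
T: e_1·(-1) + e_2·(-1) + e_3·(0) = 0
Solving this homogeneous linear system for the smallest-integer solution (first nonzero entry positive) gives (1, -1, 4).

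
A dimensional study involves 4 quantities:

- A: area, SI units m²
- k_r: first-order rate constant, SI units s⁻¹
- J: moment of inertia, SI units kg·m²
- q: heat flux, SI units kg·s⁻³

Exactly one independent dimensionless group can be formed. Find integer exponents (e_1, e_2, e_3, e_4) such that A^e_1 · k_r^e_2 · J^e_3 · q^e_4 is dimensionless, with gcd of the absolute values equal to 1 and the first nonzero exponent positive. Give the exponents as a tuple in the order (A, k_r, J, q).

(1, -3, -1, 1)

M: e_1·(0) + e_2·(0) + e_3·(1) + e_4·(1) = 0
L: e_1·(2) + e_2·(0) + e_3·(2) + e_4·(0) = 0
T: e_1·(0) + e_2·(-1) + e_3·(0) + e_4·(-3) = 0
Solving this homogeneous linear system for the smallest-integer solution (first nonzero entry positive) gives (1, -3, -1, 1).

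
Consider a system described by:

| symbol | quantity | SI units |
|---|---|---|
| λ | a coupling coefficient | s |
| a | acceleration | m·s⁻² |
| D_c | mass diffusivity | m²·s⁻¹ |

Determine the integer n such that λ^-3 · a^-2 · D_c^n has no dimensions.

1

Balance the L exponent: (2)·n from D_c, plus −3·(0) − 2·(1) = -2 from the rest, must sum to zero.
2n − 2 = 0, so n = 1.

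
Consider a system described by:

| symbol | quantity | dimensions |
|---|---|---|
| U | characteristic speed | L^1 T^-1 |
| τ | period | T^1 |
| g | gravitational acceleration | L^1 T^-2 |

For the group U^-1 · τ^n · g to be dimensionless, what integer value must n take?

Balance the T exponent: (1)·n from τ, plus −(-1) + (-2) = -1 from the rest, must sum to zero.
n − 1 = 0, so n = 1.

1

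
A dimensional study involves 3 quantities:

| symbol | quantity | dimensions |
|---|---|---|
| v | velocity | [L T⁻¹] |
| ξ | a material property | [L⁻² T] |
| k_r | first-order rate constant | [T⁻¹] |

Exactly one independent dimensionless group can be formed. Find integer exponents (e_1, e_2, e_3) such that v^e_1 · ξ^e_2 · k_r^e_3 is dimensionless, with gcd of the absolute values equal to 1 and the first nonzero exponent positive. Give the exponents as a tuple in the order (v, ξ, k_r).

(2, 1, -1)

L: e_1·(1) + e_2·(-2) + e_3·(0) = 0
T: e_1·(-1) + e_2·(1) + e_3·(-1) = 0
Solving this homogeneous linear system for the smallest-integer solution (first nonzero entry positive) gives (2, 1, -1).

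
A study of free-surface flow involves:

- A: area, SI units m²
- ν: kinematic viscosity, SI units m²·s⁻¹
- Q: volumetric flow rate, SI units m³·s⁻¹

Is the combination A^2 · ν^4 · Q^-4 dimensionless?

Sum the exponent of each base dimension across the product:
  L: 2·[A]_L + 4·[ν]_L − 4·[Q]_L = 2·(2) + 4·(2) − 4·(3) = 0
  T: 2·[A]_T + 4·[ν]_T − 4·[Q]_T = 2·(0) + 4·(-1) − 4·(-1) = 0
All base exponents vanish — dimensionless.

yes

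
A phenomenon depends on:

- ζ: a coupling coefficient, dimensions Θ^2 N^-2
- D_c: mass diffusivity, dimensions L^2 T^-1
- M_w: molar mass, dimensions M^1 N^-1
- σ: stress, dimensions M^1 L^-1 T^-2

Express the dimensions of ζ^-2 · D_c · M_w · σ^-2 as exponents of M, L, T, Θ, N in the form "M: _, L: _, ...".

M: -1, L: 4, T: 3, Θ: -4, N: 3

Collect each base-dimension exponent across the product:
  M: −2·(0) + (0) + (1) − 2·(1) = -1
  L: −2·(0) + (2) + (0) − 2·(-1) = 4
  T: −2·(0) + (-1) + (0) − 2·(-2) = 3
  Θ: −2·(2) + (0) + (0) − 2·(0) = -4
  N: −2·(-2) + (0) + (-1) − 2·(0) = 3
So the dimensions are [M⁻¹ L⁴ T³ Θ⁻⁴ N³].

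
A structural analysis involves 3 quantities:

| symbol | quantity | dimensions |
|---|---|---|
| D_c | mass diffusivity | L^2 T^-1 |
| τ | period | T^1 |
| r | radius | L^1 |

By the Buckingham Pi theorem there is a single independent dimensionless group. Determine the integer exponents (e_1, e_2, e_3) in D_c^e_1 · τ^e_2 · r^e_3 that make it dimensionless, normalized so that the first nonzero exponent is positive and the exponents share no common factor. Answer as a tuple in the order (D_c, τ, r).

L: e_1·(2) + e_2·(0) + e_3·(1) = 0
T: e_1·(-1) + e_2·(1) + e_3·(0) = 0
Solving this homogeneous linear system for the smallest-integer solution (first nonzero entry positive) gives (1, 1, -2).

(1, 1, -2)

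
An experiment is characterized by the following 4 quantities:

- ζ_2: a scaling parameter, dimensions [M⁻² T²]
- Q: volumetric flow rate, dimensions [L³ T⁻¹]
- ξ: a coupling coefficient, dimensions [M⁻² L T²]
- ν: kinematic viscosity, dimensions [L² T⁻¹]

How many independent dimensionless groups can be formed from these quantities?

There are 4 variables and 3 base dimensions (M, L, T).
The dimension matrix has rank 3.
Independent dimensionless groups: 4 − 3 = 1.

1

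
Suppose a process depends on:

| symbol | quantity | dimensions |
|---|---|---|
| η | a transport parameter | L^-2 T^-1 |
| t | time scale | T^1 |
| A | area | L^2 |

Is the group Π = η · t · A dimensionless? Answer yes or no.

Sum the exponent of each base dimension across the product:
  L: [η]_L + [t]_L + [A]_L = (-2) + (0) + (2) = 0
  T: [η]_T + [t]_T + [A]_T = (-1) + (1) + (0) = 0
All base exponents vanish — dimensionless.

yes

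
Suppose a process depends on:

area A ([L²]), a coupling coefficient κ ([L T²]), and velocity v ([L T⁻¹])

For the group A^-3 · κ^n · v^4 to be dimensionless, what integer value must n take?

Balance the L exponent: (1)·n from κ, plus −3·(2) + 4·(1) = -2 from the rest, must sum to zero.
n − 2 = 0, so n = 2.

2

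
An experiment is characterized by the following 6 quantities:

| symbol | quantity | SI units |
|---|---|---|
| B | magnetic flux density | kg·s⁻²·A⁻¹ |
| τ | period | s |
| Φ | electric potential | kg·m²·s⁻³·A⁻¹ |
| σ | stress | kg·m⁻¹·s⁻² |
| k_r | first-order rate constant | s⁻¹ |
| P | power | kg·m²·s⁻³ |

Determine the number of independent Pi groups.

There are 6 variables and 4 base dimensions (M, L, T, I).
The dimension matrix has rank 4.
Independent dimensionless groups: 6 − 4 = 2.

2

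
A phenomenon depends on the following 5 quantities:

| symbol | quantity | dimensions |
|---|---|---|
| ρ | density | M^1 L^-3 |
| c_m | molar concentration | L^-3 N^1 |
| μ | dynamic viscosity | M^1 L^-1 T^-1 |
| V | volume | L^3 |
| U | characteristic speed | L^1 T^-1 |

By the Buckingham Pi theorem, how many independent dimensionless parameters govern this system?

1

There are 5 variables and 4 base dimensions (M, L, T, N).
The dimension matrix has rank 4.
Independent dimensionless groups: 5 − 4 = 1.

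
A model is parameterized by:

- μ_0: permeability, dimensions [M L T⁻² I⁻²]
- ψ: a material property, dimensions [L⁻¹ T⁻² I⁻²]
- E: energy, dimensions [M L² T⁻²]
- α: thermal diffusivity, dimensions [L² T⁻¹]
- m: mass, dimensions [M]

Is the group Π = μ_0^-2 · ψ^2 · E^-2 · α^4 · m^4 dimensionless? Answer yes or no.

Sum the exponent of each base dimension across the product:
  M: −2·[μ_0]_M + 2·[ψ]_M − 2·[E]_M + 4·[α]_M + 4·[m]_M = −2·(1) + 2·(0) − 2·(1) + 4·(0) + 4·(1) = 0
  L: −2·[μ_0]_L + 2·[ψ]_L − 2·[E]_L + 4·[α]_L + 4·[m]_L = −2·(1) + 2·(-1) − 2·(2) + 4·(2) + 4·(0) = 0
  T: −2·[μ_0]_T + 2·[ψ]_T − 2·[E]_T + 4·[α]_T + 4·[m]_T = −2·(-2) + 2·(-2) − 2·(-2) + 4·(-1) + 4·(0) = 0
  I: −2·[μ_0]_I + 2·[ψ]_I − 2·[E]_I + 4·[α]_I + 4·[m]_I = −2·(-2) + 2·(-2) − 2·(0) + 4·(0) + 4·(0) = 0
All base exponents vanish — dimensionless.

yes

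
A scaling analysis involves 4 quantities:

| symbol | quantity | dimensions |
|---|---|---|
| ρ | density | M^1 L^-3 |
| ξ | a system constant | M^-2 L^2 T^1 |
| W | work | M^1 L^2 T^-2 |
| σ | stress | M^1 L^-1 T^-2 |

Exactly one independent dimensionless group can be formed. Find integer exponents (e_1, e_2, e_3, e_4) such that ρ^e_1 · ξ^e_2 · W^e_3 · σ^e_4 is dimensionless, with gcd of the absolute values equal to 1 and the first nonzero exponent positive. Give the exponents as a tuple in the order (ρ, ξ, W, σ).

M: e_1·(1) + e_2·(-2) + e_3·(1) + e_4·(1) = 0
L: e_1·(-3) + e_2·(2) + e_3·(2) + e_4·(-1) = 0
T: e_1·(0) + e_2·(1) + e_3·(-2) + e_4·(-2) = 0
Solving this homogeneous linear system for the smallest-integer solution (first nonzero entry positive) gives (3, 2, 2, -1).

(3, 2, 2, -1)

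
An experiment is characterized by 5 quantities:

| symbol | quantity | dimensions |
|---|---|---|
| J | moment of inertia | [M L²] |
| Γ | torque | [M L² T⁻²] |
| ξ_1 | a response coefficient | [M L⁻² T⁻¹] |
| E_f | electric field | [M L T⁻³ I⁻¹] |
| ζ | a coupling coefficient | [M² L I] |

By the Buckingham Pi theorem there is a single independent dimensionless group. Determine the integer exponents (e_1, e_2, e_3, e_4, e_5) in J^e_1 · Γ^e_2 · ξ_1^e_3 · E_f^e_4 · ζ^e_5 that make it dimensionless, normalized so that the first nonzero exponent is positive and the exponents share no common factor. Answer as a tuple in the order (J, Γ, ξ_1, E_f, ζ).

M: e_1·(1) + e_2·(1) + e_3·(1) + e_4·(1) + e_5·(2) = 0
L: e_1·(2) + e_2·(2) + e_3·(-2) + e_4·(1) + e_5·(1) = 0
T: e_1·(0) + e_2·(-2) + e_3·(-1) + e_4·(-3) + e_5·(0) = 0
I: e_1·(0) + e_2·(0) + e_3·(0) + e_4·(-1) + e_5·(1) = 0
Solving this homogeneous linear system for the smallest-integer solution (first nonzero entry positive) gives (1, 1, 1, -1, -1).

(1, 1, 1, -1, -1)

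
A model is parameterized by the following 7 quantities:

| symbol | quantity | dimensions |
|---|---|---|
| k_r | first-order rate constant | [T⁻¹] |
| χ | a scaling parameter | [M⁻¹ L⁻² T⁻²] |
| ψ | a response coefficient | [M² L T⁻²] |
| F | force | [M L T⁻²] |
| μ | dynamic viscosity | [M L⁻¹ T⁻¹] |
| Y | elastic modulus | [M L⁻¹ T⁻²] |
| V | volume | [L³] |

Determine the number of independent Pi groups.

There are 7 variables and 3 base dimensions (M, L, T).
The dimension matrix has rank 3.
Independent dimensionless groups: 7 − 3 = 4.

4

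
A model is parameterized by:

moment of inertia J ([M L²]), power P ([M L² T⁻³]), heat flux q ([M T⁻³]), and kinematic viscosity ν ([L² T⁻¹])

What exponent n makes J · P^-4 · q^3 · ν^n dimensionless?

3

Balance the L exponent: (2)·n from ν, plus (2) − 4·(2) + 3·(0) = -6 from the rest, must sum to zero.
2n − 6 = 0, so n = 3.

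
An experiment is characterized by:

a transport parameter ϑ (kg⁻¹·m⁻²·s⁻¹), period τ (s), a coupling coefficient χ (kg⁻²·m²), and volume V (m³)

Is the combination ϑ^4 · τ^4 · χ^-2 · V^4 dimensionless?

Sum the exponent of each base dimension across the product:
  M: 4·[ϑ]_M + 4·[τ]_M − 2·[χ]_M + 4·[V]_M = 4·(-1) + 4·(0) − 2·(-2) + 4·(0) = 0
  L: 4·[ϑ]_L + 4·[τ]_L − 2·[χ]_L + 4·[V]_L = 4·(-2) + 4·(0) − 2·(2) + 4·(3) = 0
  T: 4·[ϑ]_T + 4·[τ]_T − 2·[χ]_T + 4·[V]_T = 4·(-1) + 4·(1) − 2·(0) + 4·(0) = 0
All base exponents vanish — dimensionless.

yes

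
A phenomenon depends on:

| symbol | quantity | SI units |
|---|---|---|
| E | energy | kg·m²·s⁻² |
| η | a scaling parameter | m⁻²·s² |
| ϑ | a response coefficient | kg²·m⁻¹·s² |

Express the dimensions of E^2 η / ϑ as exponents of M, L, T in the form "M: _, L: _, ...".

M: 0, L: 3, T: -4

Collect each base-dimension exponent across the product:
  M: 2·(1) + (0) − (2) = 0
  L: 2·(2) + (-2) − (-1) = 3
  T: 2·(-2) + (2) − (2) = -4
So the dimensions are [L³ T⁻⁴].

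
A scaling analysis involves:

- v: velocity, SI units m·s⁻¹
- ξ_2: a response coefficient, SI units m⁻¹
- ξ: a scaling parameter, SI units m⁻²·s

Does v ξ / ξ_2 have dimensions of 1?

Sum the exponent of each base dimension across the product:
  L: [v]_L − [ξ_2]_L + [ξ]_L = (1) − (-1) + (-2) = 0
  T: [v]_T − [ξ_2]_T + [ξ]_T = (-1) − (0) + (1) = 0
All base exponents vanish — dimensionless.

yes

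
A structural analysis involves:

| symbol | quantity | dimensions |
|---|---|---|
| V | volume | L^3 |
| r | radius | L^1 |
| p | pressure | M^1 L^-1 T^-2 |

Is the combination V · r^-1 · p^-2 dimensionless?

Sum the exponent of each base dimension across the product:
  M: [V]_M − [r]_M − 2·[p]_M = (0) − (0) − 2·(1) = -2
  L: [V]_L − [r]_L − 2·[p]_L = (3) − (1) − 2·(-1) = 4
  T: [V]_T − [r]_T − 2·[p]_T = (0) − (0) − 2·(-2) = 4
Net dimensions [M⁻² L⁴ T⁴] ≠ [1] — not dimensionless.

no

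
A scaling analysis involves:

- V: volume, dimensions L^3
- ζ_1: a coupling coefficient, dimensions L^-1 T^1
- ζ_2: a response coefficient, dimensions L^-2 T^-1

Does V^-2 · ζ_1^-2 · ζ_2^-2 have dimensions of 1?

Sum the exponent of each base dimension across the product:
  L: −2·[V]_L − 2·[ζ_1]_L − 2·[ζ_2]_L = −2·(3) − 2·(-1) − 2·(-2) = 0
  T: −2·[V]_T − 2·[ζ_1]_T − 2·[ζ_2]_T = −2·(0) − 2·(1) − 2·(-1) = 0
All base exponents vanish — dimensionless.

yes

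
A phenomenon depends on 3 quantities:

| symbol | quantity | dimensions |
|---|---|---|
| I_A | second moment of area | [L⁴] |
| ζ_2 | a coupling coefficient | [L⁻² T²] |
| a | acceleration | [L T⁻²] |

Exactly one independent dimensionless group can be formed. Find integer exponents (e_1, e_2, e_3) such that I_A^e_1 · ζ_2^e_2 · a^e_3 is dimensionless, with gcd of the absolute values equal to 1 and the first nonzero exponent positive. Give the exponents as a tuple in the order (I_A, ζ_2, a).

(1, 4, 4)

L: e_1·(4) + e_2·(-2) + e_3·(1) = 0
T: e_1·(0) + e_2·(2) + e_3·(-2) = 0
Solving this homogeneous linear system for the smallest-integer solution (first nonzero entry positive) gives (1, 4, 4).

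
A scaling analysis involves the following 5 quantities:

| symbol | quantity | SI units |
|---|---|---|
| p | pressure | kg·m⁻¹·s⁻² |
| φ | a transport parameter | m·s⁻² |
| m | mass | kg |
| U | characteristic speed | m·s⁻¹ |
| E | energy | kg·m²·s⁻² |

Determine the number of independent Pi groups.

There are 5 variables and 3 base dimensions (M, L, T).
The dimension matrix has rank 3.
Independent dimensionless groups: 5 − 3 = 2.

2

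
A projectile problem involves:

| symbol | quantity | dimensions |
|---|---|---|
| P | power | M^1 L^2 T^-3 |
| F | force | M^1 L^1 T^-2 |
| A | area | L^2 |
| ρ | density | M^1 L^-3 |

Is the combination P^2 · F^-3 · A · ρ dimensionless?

yes

Sum the exponent of each base dimension across the product:
  M: 2·[P]_M − 3·[F]_M + [A]_M + [ρ]_M = 2·(1) − 3·(1) + (0) + (1) = 0
  L: 2·[P]_L − 3·[F]_L + [A]_L + [ρ]_L = 2·(2) − 3·(1) + (2) + (-3) = 0
  T: 2·[P]_T − 3·[F]_T + [A]_T + [ρ]_T = 2·(-3) − 3·(-2) + (0) + (0) = 0
All base exponents vanish — dimensionless.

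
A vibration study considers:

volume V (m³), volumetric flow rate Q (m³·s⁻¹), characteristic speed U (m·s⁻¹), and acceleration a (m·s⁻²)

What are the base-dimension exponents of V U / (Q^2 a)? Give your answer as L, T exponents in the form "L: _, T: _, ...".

Collect each base-dimension exponent across the product:
  L: (3) − 2·(3) + (1) − (1) = -3
  T: (0) − 2·(-1) + (-1) − (-2) = 3
So the dimensions are [L⁻³ T³].

L: -3, T: 3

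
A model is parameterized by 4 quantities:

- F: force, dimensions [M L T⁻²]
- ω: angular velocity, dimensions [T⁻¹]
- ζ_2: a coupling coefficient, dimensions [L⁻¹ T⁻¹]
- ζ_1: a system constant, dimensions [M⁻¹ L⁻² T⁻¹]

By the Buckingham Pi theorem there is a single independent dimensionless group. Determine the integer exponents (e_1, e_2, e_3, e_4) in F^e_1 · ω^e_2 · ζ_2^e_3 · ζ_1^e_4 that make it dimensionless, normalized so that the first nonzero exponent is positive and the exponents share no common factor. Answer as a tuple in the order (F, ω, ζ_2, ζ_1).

M: e_1·(1) + e_2·(0) + e_3·(0) + e_4·(-1) = 0
L: e_1·(1) + e_2·(0) + e_3·(-1) + e_4·(-2) = 0
T: e_1·(-2) + e_2·(-1) + e_3·(-1) + e_4·(-1) = 0
Solving this homogeneous linear system for the smallest-integer solution (first nonzero entry positive) gives (1, -2, -1, 1).

(1, -2, -1, 1)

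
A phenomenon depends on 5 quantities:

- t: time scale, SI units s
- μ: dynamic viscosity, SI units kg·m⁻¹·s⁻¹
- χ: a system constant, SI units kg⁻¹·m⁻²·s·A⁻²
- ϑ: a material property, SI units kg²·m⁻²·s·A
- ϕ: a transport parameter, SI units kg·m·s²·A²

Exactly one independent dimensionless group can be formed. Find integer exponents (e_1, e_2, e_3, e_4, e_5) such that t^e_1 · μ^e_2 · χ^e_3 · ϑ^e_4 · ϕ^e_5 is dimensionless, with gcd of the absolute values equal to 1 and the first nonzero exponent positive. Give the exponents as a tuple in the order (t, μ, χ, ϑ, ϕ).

(3, -3, -2, 2, -3)

M: e_1·(0) + e_2·(1) + e_3·(-1) + e_4·(2) + e_5·(1) = 0
L: e_1·(0) + e_2·(-1) + e_3·(-2) + e_4·(-2) + e_5·(1) = 0
T: e_1·(1) + e_2·(-1) + e_3·(1) + e_4·(1) + e_5·(2) = 0
I: e_1·(0) + e_2·(0) + e_3·(-2) + e_4·(1) + e_5·(2) = 0
Solving this homogeneous linear system for the smallest-integer solution (first nonzero entry positive) gives (3, -3, -2, 2, -3).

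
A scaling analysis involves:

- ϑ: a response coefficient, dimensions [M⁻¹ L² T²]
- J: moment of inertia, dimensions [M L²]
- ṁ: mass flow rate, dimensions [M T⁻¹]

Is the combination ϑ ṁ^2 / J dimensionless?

Sum the exponent of each base dimension across the product:
  M: [ϑ]_M − [J]_M + 2·[ṁ]_M = (-1) − (1) + 2·(1) = 0
  L: [ϑ]_L − [J]_L + 2·[ṁ]_L = (2) − (2) + 2·(0) = 0
  T: [ϑ]_T − [J]_T + 2·[ṁ]_T = (2) − (0) + 2·(-1) = 0
  N: [ϑ]_N − [J]_N + 2·[ṁ]_N = (0) − (0) + 2·(0) = 0
All base exponents vanish — dimensionless.

yes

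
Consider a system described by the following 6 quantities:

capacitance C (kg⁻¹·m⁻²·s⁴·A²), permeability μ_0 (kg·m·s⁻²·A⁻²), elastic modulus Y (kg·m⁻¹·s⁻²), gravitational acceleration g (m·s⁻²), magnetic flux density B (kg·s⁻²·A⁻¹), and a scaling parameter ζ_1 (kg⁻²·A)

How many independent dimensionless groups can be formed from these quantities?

2

There are 6 variables and 4 base dimensions (M, L, T, I).
The dimension matrix has rank 4.
Independent dimensionless groups: 6 − 4 = 2.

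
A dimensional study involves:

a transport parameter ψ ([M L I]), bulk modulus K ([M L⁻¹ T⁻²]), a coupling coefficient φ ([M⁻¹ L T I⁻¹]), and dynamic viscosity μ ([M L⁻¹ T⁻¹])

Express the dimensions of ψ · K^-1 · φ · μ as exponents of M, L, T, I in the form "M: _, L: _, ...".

Collect each base-dimension exponent across the product:
  M: (1) − (1) + (-1) + (1) = 0
  L: (1) − (-1) + (1) + (-1) = 2
  T: (0) − (-2) + (1) + (-1) = 2
  I: (1) − (0) + (-1) + (0) = 0
So the dimensions are [L² T²].

M: 0, L: 2, T: 2, I: 0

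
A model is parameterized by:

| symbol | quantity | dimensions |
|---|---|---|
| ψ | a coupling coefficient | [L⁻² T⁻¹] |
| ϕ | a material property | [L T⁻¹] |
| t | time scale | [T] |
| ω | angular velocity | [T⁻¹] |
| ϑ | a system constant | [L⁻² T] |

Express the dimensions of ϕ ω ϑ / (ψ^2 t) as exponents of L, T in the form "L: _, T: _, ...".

Collect each base-dimension exponent across the product:
  L: −2·(-2) + (1) − (0) + (0) + (-2) = 3
  T: −2·(-1) + (-1) − (1) + (-1) + (1) = 0
So the dimensions are [L³].

L: 3, T: 0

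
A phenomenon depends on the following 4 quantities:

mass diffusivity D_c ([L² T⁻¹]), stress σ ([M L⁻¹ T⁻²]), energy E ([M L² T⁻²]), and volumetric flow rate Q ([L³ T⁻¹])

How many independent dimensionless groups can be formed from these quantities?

There are 4 variables and 3 base dimensions (M, L, T).
The dimension matrix has rank 3.
Independent dimensionless groups: 4 − 3 = 1.

1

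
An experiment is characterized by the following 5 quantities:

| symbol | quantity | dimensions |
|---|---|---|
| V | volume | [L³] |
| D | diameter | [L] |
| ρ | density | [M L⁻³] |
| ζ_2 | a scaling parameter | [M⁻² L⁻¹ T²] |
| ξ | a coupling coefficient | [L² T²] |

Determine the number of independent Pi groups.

There are 5 variables and 3 base dimensions (M, L, T).
The dimension matrix has rank 3.
Independent dimensionless groups: 5 − 3 = 2.

2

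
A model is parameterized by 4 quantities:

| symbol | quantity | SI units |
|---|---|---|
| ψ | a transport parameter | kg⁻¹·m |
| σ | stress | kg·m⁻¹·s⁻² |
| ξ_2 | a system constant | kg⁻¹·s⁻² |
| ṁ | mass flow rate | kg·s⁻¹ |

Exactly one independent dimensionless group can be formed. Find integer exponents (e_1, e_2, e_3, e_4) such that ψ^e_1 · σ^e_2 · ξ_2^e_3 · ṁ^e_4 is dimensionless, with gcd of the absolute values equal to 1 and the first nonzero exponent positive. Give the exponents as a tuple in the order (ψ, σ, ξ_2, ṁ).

(3, 3, -2, -2)

M: e_1·(-1) + e_2·(1) + e_3·(-1) + e_4·(1) = 0
L: e_1·(1) + e_2·(-1) + e_3·(0) + e_4·(0) = 0
T: e_1·(0) + e_2·(-2) + e_3·(-2) + e_4·(-1) = 0
Solving this homogeneous linear system for the smallest-integer solution (first nonzero entry positive) gives (3, 3, -2, -2).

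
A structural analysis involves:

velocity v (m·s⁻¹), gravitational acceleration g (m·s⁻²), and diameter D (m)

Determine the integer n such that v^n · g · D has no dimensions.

-2

Balance the L exponent: (1)·n from v, plus (1) + (1) = 2 from the rest, must sum to zero.
n + 2 = 0, so n = -2.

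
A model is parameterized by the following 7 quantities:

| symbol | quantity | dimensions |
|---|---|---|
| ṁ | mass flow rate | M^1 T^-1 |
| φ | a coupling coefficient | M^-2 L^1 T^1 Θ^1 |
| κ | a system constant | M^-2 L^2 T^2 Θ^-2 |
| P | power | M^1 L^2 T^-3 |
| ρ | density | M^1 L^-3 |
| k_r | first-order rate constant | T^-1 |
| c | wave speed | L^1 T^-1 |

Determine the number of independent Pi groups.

3

There are 7 variables and 4 base dimensions (M, L, T, Θ).
The dimension matrix has rank 4.
Independent dimensionless groups: 7 − 4 = 3.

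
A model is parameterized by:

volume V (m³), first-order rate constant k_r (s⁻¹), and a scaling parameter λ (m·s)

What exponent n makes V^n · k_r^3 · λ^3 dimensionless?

Balance the L exponent: (3)·n from V, plus 3·(0) + 3·(1) = 3 from the rest, must sum to zero.
3n + 3 = 0, so n = -1.

-1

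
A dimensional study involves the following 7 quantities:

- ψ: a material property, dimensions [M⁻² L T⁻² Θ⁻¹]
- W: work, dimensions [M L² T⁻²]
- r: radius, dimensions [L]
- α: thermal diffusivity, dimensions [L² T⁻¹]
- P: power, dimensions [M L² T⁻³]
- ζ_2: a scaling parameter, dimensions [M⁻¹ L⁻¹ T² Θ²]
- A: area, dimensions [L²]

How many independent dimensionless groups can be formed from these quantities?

3

There are 7 variables and 4 base dimensions (M, L, T, Θ).
The dimension matrix has rank 4.
Independent dimensionless groups: 7 − 4 = 3.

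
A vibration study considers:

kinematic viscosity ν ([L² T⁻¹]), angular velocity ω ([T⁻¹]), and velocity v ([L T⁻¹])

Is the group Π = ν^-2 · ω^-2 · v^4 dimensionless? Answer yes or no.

yes

Sum the exponent of each base dimension across the product:
  M: −2·[ν]_M − 2·[ω]_M + 4·[v]_M = −2·(0) − 2·(0) + 4·(0) = 0
  L: −2·[ν]_L − 2·[ω]_L + 4·[v]_L = −2·(2) − 2·(0) + 4·(1) = 0
  T: −2·[ν]_T − 2·[ω]_T + 4·[v]_T = −2·(-1) − 2·(-1) + 4·(-1) = 0
All base exponents vanish — dimensionless.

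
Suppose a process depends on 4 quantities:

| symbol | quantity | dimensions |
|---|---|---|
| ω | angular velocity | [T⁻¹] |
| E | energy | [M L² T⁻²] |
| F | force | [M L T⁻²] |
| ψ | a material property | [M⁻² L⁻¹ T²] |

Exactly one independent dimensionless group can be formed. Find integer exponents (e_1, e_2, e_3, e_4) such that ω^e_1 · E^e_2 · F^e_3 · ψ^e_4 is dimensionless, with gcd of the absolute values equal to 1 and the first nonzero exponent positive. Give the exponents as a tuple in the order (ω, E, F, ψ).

M: e_1·(0) + e_2·(1) + e_3·(1) + e_4·(-2) = 0
L: e_1·(0) + e_2·(2) + e_3·(1) + e_4·(-1) = 0
T: e_1·(-1) + e_2·(-2) + e_3·(-2) + e_4·(2) = 0
Solving this homogeneous linear system for the smallest-integer solution (first nonzero entry positive) gives (2, 1, -3, -1).

(2, 1, -3, -1)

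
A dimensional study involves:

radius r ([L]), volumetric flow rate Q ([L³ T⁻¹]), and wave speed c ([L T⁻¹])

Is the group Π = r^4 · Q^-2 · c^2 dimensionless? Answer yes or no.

yes

Sum the exponent of each base dimension across the product:
  L: 4·[r]_L − 2·[Q]_L + 2·[c]_L = 4·(1) − 2·(3) + 2·(1) = 0
  T: 4·[r]_T − 2·[Q]_T + 2·[c]_T = 4·(0) − 2·(-1) + 2·(-1) = 0
All base exponents vanish — dimensionless.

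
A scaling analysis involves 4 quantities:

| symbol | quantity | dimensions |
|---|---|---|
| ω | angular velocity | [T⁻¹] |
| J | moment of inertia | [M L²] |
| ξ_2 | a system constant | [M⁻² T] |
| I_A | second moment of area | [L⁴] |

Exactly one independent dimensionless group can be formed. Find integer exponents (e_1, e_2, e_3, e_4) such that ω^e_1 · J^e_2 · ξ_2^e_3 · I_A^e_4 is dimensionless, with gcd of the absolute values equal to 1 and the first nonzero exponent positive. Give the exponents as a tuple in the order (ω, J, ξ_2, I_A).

(1, 2, 1, -1)

M: e_1·(0) + e_2·(1) + e_3·(-2) + e_4·(0) = 0
L: e_1·(0) + e_2·(2) + e_3·(0) + e_4·(4) = 0
T: e_1·(-1) + e_2·(0) + e_3·(1) + e_4·(0) = 0
Solving this homogeneous linear system for the smallest-integer solution (first nonzero entry positive) gives (1, 2, 1, -1).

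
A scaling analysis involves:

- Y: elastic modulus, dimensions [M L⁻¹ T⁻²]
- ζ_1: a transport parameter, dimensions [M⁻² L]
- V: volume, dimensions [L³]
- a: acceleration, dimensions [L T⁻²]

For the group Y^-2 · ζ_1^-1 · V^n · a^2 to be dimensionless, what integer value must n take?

-1

Balance the L exponent: (3)·n from V, plus −2·(-1) − (1) + 2·(1) = 3 from the rest, must sum to zero.
3n + 3 = 0, so n = -1.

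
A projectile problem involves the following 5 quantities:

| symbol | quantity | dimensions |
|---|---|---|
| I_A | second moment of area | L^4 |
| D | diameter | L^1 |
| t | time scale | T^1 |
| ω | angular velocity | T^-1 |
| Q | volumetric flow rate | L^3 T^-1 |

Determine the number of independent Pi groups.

There are 5 variables and 2 base dimensions (L, T).
The dimension matrix has rank 2.
Independent dimensionless groups: 5 − 2 = 3.

3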